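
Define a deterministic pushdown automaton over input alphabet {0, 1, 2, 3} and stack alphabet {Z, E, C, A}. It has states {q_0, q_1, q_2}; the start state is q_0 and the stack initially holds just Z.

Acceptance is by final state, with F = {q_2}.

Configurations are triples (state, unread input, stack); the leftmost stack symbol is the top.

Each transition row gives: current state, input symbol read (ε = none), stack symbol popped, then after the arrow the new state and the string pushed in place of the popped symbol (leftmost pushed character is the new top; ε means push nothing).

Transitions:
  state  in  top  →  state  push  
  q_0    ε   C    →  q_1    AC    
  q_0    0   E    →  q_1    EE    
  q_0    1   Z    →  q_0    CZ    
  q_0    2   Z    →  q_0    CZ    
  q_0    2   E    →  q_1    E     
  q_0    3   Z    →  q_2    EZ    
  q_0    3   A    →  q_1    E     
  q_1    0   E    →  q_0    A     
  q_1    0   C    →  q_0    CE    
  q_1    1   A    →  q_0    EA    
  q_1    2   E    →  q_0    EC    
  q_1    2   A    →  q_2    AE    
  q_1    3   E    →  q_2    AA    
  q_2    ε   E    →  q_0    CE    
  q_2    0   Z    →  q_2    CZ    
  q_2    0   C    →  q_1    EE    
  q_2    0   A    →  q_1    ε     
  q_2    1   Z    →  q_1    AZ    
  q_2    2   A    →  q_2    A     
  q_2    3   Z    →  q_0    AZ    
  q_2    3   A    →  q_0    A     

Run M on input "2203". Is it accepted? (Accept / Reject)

(q_0, 2203, Z)
  read 2, top Z: go to q_0, push CZ → (q_0, 203, CZ)
  ε-move, top C: go to q_1, push AC → (q_1, 203, ACZ)
  read 2, top A: go to q_2, push AE → (q_2, 03, AECZ)
  read 0, top A: go to q_1, push ε → (q_1, 3, ECZ)
  read 3, top E: go to q_2, push AA → (q_2, ε, AACZ)
All input consumed; state q_2 ∈ F.

Accept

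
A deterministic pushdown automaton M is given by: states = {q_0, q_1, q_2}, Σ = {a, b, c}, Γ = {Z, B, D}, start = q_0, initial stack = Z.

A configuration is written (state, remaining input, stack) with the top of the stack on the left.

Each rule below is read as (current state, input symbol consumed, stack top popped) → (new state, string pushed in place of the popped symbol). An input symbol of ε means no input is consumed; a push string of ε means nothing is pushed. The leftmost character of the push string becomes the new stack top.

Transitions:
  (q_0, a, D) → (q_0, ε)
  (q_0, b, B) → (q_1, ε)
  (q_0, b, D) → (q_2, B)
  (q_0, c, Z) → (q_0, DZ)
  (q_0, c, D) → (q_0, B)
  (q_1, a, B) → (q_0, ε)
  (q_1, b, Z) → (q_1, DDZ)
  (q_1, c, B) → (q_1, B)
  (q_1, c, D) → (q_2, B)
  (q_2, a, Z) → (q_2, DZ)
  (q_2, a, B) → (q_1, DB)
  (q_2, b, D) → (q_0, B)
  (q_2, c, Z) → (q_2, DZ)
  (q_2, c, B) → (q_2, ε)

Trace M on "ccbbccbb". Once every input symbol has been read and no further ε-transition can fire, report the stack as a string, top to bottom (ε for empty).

(q_0, ccbbccbb, Z) ⊢ (q_0, cbbccbb, DZ) ⊢ (q_0, bbccbb, BZ) ⊢ (q_1, bccbb, Z) ⊢ (q_1, ccbb, DDZ) ⊢ (q_2, cbb, BDZ) ⊢ (q_2, bb, DZ) ⊢ (q_0, b, BZ) ⊢ (q_1, ε, Z)
All input consumed in state q_1 with stack Z.

Z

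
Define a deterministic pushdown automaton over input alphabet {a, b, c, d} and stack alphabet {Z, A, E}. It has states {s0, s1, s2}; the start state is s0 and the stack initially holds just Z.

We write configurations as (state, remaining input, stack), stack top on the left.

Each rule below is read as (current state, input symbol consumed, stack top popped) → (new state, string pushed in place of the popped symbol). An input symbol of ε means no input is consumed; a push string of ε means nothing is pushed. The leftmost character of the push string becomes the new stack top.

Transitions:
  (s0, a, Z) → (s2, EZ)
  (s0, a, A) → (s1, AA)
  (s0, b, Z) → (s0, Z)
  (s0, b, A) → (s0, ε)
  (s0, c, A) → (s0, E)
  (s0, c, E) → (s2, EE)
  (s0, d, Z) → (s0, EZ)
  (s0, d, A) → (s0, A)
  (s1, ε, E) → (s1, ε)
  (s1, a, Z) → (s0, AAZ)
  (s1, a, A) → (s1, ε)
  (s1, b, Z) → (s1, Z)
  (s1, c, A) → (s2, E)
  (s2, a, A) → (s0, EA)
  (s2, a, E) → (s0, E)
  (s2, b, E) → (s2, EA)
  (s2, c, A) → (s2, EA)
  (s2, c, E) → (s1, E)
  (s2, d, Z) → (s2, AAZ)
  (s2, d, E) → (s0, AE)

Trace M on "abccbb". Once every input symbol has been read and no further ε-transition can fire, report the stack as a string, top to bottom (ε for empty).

EAAZ

(s0, abccbb, Z)
  read a, top Z: go to s2, push EZ → (s2, bccbb, EZ)
  read b, top E: go to s2, push EA → (s2, ccbb, EAZ)
  read c, top E: go to s1, push E → (s1, cbb, EAZ)
  ε-move, top E: go to s1, push ε → (s1, cbb, AZ)
  read c, top A: go to s2, push E → (s2, bb, EZ)
  read b, top E: go to s2, push EA → (s2, b, EAZ)
  read b, top E: go to s2, push EA → (s2, ε, EAAZ)
All input consumed in state s2 with stack EAAZ.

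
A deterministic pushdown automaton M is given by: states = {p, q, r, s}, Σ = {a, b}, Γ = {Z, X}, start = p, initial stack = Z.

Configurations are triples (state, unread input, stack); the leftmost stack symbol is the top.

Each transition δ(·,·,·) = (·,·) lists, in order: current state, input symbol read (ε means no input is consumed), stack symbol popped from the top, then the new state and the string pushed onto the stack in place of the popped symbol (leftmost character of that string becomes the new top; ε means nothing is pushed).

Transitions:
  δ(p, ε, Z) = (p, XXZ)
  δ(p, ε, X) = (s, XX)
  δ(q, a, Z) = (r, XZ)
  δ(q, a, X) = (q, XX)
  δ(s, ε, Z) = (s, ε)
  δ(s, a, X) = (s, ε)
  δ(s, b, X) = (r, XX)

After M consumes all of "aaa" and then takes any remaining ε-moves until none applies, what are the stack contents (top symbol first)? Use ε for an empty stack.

(p, aaa, Z)
  ε-move, top Z: go to p, push XXZ → (p, aaa, XXZ)
  ε-move, top X: go to s, push XX → (s, aaa, XXXZ)
  read a, top X: go to s, push ε → (s, aa, XXZ)
  read a, top X: go to s, push ε → (s, a, XZ)
  read a, top X: go to s, push ε → (s, ε, Z)
  ε-move, top Z: go to s, push ε → (s, ε, ε)
All input consumed in state s with stack ε.

ε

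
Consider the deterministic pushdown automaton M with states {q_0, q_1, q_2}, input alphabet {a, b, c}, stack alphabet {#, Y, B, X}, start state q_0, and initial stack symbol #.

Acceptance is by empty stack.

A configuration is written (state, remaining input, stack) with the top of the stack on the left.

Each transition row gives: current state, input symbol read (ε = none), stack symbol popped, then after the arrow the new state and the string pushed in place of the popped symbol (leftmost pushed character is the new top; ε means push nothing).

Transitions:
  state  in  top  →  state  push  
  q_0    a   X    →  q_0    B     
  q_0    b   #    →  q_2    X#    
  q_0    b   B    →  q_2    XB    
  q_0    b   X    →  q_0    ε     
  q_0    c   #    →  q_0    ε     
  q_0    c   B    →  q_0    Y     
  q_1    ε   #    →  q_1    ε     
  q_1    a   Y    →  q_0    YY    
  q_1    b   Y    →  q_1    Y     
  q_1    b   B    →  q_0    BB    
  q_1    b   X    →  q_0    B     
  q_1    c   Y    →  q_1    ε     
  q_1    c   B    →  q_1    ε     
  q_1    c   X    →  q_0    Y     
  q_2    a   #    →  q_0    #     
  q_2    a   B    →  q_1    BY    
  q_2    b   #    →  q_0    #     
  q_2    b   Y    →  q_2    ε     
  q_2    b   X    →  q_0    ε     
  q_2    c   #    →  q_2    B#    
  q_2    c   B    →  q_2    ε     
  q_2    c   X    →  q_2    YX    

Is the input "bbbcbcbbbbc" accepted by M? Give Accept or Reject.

(q_0, bbbcbcbbbbc, #)
  read b, top #: go to q_2, push X# → (q_2, bbcbcbbbbc, X#)
  read b, top X: go to q_0, push ε → (q_0, bcbcbbbbc, #)
  read b, top #: go to q_2, push X# → (q_2, cbcbbbbc, X#)
  read c, top X: go to q_2, push YX → (q_2, bcbbbbc, YX#)
  read b, top Y: go to q_2, push ε → (q_2, cbbbbc, X#)
  read c, top X: go to q_2, push YX → (q_2, bbbbc, YX#)
  read b, top Y: go to q_2, push ε → (q_2, bbbc, X#)
  read b, top X: go to q_0, push ε → (q_0, bbc, #)
  read b, top #: go to q_2, push X# → (q_2, bc, X#)
  read b, top X: go to q_0, push ε → (q_0, c, #)
  read c, top #: go to q_0, push ε → (q_0, ε, ε)
All input consumed and the stack is empty.

Accept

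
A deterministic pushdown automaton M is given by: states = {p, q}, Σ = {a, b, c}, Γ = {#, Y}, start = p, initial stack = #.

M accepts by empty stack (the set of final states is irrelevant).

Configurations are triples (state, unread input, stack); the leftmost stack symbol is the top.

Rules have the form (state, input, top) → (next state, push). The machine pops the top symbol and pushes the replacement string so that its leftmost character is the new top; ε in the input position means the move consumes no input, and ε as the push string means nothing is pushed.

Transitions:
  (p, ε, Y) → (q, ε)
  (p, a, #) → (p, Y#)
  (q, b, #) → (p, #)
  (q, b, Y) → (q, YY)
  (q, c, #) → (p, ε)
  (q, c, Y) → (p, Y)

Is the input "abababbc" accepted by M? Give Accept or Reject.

Reject

(p, abababbc, #) ⊢ (p, bababbc, Y#) ⊢ (q, bababbc, #) ⊢ (p, ababbc, #) ⊢ (p, babbc, Y#) ⊢ (q, babbc, #) ⊢ (p, abbc, #) ⊢ (p, bbc, Y#) ⊢ (q, bbc, #) ⊢ (p, bc, #)
No transition applies at (p, bc, #); input not fully consumed.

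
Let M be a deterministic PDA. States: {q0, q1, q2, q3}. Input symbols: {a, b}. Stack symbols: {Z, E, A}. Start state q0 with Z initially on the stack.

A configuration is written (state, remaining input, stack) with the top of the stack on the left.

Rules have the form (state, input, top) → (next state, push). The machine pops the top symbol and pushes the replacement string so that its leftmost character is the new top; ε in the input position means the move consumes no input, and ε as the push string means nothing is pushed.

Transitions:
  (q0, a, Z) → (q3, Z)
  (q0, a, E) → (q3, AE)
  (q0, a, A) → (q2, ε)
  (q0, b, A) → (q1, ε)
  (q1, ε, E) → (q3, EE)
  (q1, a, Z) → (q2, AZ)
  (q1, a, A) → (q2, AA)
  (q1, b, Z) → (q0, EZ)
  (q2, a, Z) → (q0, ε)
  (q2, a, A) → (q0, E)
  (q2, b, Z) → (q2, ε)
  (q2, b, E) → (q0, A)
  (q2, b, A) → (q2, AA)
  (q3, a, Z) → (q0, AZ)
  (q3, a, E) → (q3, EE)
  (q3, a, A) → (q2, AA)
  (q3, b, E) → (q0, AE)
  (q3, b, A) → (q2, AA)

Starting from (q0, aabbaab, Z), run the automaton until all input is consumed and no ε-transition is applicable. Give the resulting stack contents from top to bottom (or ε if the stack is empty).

AAAEZ

(q0, aabbaab, Z)
  read a, top Z: go to q3, push Z → (q3, abbaab, Z)
  read a, top Z: go to q0, push AZ → (q0, bbaab, AZ)
  read b, top A: go to q1, push ε → (q1, baab, Z)
  read b, top Z: go to q0, push EZ → (q0, aab, EZ)
  read a, top E: go to q3, push AE → (q3, ab, AEZ)
  read a, top A: go to q2, push AA → (q2, b, AAEZ)
  read b, top A: go to q2, push AA → (q2, ε, AAAEZ)
All input consumed in state q2 with stack AAAEZ.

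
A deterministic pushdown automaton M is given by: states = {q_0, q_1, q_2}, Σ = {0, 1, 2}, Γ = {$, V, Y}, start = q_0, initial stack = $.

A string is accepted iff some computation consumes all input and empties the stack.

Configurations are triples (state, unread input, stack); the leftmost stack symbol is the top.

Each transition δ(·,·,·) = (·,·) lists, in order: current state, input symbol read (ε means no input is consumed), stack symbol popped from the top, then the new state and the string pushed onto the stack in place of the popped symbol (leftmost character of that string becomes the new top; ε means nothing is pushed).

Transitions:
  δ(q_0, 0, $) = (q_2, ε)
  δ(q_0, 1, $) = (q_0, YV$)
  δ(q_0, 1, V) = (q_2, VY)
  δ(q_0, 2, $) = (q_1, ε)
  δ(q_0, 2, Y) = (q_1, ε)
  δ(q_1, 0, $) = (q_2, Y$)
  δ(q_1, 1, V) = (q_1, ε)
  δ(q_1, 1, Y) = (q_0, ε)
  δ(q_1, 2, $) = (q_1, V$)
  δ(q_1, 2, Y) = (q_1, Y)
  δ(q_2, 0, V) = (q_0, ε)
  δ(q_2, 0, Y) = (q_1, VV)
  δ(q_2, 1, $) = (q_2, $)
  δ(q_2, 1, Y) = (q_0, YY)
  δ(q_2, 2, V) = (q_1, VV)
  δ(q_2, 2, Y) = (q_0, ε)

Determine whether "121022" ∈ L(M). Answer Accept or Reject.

Accept

(q_0, 121022, $)
  read 1, top $: go to q_0, push YV$ → (q_0, 21022, YV$)
  read 2, top Y: go to q_1, push ε → (q_1, 1022, V$)
  read 1, top V: go to q_1, push ε → (q_1, 022, $)
  read 0, top $: go to q_2, push Y$ → (q_2, 22, Y$)
  read 2, top Y: go to q_0, push ε → (q_0, 2, $)
  read 2, top $: go to q_1, push ε → (q_1, ε, ε)
All input consumed and the stack is empty.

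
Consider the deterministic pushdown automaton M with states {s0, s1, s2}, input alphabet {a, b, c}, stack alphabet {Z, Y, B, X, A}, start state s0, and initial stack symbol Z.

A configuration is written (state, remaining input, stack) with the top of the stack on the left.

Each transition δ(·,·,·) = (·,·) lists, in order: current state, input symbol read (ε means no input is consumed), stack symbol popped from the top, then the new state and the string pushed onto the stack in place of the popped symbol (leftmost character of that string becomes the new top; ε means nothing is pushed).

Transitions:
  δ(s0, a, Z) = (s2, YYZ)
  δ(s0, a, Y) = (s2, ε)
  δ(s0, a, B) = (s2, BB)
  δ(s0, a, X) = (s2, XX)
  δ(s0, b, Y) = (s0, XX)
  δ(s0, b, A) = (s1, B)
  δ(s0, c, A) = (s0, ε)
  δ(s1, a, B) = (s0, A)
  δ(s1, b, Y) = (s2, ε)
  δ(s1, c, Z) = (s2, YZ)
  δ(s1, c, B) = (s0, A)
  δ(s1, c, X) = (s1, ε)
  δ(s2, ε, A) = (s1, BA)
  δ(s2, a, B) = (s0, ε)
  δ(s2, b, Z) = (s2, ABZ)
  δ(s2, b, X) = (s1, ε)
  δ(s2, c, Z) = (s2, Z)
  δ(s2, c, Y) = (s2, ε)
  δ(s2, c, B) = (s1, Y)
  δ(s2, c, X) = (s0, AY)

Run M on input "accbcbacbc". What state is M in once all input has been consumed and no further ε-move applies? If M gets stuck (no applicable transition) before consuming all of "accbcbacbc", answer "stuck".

s0

(s0, accbcbacbc, Z) ⊢ (s2, ccbcbacbc, YYZ) ⊢ (s2, cbcbacbc, YZ) ⊢ (s2, bcbacbc, Z) ⊢ (s2, cbacbc, ABZ) ⊢ (s1, cbacbc, BABZ) ⊢ (s0, bacbc, AABZ) ⊢ (s1, acbc, BABZ) ⊢ (s0, cbc, AABZ) ⊢ (s0, bc, ABZ) ⊢ (s1, c, BBZ) ⊢ (s0, ε, ABZ)
All input consumed; M is in state s0.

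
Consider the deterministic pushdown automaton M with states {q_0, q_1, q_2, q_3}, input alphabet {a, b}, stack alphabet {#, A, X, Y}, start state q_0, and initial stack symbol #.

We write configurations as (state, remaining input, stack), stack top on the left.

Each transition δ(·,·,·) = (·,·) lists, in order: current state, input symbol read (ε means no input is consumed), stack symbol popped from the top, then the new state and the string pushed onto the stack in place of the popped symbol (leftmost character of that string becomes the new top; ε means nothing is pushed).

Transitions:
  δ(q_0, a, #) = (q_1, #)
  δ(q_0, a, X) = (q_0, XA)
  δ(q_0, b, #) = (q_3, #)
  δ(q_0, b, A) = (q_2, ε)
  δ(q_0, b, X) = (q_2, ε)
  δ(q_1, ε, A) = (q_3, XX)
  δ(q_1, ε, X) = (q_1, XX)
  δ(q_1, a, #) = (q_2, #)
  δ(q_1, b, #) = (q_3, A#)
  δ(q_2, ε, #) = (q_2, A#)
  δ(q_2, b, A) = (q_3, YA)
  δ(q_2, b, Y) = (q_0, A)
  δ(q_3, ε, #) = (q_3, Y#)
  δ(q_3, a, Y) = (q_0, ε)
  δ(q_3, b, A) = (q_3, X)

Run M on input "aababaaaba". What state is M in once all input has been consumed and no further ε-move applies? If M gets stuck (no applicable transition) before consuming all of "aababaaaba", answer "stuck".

stuck

(q_0, aababaaaba, #) ⊢ (q_1, ababaaaba, #) ⊢ (q_2, babaaaba, #) ⊢ (q_2, babaaaba, A#) ⊢ (q_3, abaaaba, YA#) ⊢ (q_0, baaaba, A#) ⊢ (q_2, aaaba, #) ⊢ (q_2, aaaba, A#)
No transition for (q_2, a, top A); M blocks with input aaaba remaining.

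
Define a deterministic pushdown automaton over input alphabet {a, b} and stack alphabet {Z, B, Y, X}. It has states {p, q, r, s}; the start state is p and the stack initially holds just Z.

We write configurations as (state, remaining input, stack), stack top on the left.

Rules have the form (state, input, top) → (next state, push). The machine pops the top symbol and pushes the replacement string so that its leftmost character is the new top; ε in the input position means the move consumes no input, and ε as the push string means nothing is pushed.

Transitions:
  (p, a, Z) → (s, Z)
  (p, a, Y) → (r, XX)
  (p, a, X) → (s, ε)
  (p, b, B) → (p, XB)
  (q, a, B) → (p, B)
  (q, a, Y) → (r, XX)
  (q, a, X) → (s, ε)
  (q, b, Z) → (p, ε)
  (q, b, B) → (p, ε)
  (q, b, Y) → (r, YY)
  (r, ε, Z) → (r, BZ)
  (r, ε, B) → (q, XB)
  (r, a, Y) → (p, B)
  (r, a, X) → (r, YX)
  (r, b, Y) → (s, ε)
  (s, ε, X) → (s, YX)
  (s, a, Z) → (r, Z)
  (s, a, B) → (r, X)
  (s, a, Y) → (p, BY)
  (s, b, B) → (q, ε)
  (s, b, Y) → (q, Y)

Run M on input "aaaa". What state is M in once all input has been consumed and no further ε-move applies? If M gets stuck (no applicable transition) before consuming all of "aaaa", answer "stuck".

r

(p, aaaa, Z) ⊢ (s, aaa, Z) ⊢ (r, aa, Z) ⊢ (r, aa, BZ) ⊢ (q, aa, XBZ) ⊢ (s, a, BZ) ⊢ (r, ε, XZ)
All input consumed; M is in state r.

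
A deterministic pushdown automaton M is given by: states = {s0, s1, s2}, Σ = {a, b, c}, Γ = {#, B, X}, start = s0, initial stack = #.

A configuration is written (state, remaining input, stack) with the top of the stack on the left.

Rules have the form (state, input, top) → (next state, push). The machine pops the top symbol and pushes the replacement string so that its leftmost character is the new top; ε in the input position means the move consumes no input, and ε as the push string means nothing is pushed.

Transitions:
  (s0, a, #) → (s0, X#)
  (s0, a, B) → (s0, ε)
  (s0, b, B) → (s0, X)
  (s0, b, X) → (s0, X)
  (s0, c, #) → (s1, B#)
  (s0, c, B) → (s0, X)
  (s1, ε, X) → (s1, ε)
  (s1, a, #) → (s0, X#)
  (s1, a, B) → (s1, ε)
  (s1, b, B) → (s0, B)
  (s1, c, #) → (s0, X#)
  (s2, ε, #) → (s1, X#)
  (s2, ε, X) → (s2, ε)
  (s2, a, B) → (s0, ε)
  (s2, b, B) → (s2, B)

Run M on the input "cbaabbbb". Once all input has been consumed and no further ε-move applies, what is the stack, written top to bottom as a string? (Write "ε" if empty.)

(s0, cbaabbbb, #) ⊢ (s1, baabbbb, B#) ⊢ (s0, aabbbb, B#) ⊢ (s0, abbbb, #) ⊢ (s0, bbbb, X#) ⊢ (s0, bbb, X#) ⊢ (s0, bb, X#) ⊢ (s0, b, X#) ⊢ (s0, ε, X#)
All input consumed in state s0 with stack X#.

X#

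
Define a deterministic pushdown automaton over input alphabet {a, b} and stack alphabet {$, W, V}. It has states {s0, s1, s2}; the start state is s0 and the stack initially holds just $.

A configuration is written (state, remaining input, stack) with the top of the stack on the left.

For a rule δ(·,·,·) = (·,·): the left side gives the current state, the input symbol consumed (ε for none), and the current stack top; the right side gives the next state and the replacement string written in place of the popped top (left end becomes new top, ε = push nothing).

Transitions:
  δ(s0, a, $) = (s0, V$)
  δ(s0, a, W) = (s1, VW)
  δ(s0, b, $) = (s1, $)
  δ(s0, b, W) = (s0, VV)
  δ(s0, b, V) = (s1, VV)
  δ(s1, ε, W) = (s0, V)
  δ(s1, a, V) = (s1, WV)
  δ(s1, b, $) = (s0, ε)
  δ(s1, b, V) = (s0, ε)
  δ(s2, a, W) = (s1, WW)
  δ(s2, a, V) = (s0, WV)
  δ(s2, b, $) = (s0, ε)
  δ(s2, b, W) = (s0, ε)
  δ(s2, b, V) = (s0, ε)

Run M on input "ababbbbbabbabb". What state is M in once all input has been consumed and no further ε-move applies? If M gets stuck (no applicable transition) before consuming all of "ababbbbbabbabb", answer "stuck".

(s0, ababbbbbabbabb, $) ⊢ (s0, babbbbbabbabb, V$) ⊢ (s1, abbbbbabbabb, VV$) ⊢ (s1, bbbbbabbabb, WVV$) ⊢ (s0, bbbbbabbabb, VVV$) ⊢ (s1, bbbbabbabb, VVVV$) ⊢ (s0, bbbabbabb, VVV$) ⊢ (s1, bbabbabb, VVVV$) ⊢ (s0, babbabb, VVV$) ⊢ (s1, abbabb, VVVV$) ⊢ (s1, bbabb, WVVVV$) ⊢ (s0, bbabb, VVVVV$) ⊢ (s1, babb, VVVVVV$) ⊢ (s0, abb, VVVVV$)
No transition for (s0, a, top V); M blocks with input abb remaining.

stuck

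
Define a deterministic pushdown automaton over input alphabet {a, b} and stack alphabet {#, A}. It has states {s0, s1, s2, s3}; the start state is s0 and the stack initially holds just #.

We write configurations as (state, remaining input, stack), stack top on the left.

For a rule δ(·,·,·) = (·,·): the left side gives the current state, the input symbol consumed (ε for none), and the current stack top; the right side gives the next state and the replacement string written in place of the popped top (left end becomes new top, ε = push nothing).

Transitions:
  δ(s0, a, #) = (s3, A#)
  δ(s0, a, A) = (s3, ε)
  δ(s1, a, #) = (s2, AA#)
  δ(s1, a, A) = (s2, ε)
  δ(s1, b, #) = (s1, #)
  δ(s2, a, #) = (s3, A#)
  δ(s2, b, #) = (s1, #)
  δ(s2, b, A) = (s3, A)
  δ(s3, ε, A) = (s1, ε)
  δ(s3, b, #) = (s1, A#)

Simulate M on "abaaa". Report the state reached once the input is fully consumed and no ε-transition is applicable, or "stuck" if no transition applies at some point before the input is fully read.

(s0, abaaa, #)
  read a, top #: go to s3, push A# → (s3, baaa, A#)
  ε-move, top A: go to s1, push ε → (s1, baaa, #)
  read b, top #: go to s1, push # → (s1, aaa, #)
  read a, top #: go to s2, push AA# → (s2, aa, AA#)
No transition for (s2, a, top A); M blocks with input aa remaining.

stuck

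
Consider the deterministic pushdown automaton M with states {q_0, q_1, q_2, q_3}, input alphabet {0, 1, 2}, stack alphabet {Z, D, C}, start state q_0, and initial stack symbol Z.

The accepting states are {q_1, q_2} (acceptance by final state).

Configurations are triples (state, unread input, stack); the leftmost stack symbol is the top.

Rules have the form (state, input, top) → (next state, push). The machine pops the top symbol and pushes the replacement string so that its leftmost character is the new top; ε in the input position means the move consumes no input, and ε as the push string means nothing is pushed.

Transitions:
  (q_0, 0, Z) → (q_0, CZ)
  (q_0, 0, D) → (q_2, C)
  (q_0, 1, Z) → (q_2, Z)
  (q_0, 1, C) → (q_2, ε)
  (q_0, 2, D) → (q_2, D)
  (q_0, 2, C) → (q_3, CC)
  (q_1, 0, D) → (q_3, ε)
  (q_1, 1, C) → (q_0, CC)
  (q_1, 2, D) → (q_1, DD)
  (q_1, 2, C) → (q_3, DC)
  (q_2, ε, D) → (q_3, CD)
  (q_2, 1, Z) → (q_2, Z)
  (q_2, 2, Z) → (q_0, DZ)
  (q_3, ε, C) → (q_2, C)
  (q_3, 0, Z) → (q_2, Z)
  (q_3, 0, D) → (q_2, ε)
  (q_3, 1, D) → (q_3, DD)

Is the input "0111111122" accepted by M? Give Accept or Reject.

(q_0, 0111111122, Z) ⊢ (q_0, 111111122, CZ) ⊢ (q_2, 11111122, Z) ⊢ (q_2, 1111122, Z) ⊢ (q_2, 111122, Z) ⊢ (q_2, 11122, Z) ⊢ (q_2, 1122, Z) ⊢ (q_2, 122, Z) ⊢ (q_2, 22, Z) ⊢ (q_0, 2, DZ) ⊢ (q_2, ε, DZ)
All input consumed; state q_2 ∈ F.

Accept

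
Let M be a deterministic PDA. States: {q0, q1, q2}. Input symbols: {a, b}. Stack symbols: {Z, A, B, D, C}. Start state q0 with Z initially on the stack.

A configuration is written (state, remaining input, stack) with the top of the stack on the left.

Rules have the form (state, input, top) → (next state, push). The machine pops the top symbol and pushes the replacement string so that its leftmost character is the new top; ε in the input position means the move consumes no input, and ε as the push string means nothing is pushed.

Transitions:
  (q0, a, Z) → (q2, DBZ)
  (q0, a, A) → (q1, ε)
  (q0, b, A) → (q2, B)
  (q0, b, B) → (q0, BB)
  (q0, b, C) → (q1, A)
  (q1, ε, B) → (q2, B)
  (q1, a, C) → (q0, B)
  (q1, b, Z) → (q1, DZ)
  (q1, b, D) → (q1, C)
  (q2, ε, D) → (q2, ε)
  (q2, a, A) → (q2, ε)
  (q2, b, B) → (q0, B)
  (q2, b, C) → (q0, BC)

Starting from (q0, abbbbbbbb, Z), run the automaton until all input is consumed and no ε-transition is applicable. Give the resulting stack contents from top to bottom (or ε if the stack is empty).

(q0, abbbbbbbb, Z) ⊢ (q2, bbbbbbbb, DBZ) ⊢ (q2, bbbbbbbb, BZ) ⊢ (q0, bbbbbbb, BZ) ⊢ (q0, bbbbbb, BBZ) ⊢ (q0, bbbbb, BBBZ) ⊢ (q0, bbbb, BBBBZ) ⊢ (q0, bbb, BBBBBZ) ⊢ (q0, bb, BBBBBBZ) ⊢ (q0, b, BBBBBBBZ) ⊢ (q0, ε, BBBBBBBBZ)
All input consumed in state q0 with stack BBBBBBBBZ.

BBBBBBBBZ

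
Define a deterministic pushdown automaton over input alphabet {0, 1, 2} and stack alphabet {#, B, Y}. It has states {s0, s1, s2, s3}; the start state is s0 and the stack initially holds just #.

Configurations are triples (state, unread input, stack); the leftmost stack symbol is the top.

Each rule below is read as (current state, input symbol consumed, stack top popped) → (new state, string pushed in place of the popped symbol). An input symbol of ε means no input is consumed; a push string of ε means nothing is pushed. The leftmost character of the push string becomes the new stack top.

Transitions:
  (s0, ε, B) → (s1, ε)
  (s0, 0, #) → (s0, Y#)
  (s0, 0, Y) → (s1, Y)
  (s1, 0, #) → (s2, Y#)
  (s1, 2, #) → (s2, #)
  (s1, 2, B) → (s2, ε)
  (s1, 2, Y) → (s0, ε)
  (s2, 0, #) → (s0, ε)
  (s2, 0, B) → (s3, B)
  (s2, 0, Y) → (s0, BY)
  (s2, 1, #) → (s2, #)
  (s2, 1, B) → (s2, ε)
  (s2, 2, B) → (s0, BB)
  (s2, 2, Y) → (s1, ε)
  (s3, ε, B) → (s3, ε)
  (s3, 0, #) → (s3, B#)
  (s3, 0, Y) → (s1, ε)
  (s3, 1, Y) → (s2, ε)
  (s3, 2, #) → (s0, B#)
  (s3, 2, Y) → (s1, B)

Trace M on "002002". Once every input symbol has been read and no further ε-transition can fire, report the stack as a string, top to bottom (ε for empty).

(s0, 002002, #) ⊢ (s0, 02002, Y#) ⊢ (s1, 2002, Y#) ⊢ (s0, 002, #) ⊢ (s0, 02, Y#) ⊢ (s1, 2, Y#) ⊢ (s0, ε, #)
All input consumed in state s0 with stack #.

#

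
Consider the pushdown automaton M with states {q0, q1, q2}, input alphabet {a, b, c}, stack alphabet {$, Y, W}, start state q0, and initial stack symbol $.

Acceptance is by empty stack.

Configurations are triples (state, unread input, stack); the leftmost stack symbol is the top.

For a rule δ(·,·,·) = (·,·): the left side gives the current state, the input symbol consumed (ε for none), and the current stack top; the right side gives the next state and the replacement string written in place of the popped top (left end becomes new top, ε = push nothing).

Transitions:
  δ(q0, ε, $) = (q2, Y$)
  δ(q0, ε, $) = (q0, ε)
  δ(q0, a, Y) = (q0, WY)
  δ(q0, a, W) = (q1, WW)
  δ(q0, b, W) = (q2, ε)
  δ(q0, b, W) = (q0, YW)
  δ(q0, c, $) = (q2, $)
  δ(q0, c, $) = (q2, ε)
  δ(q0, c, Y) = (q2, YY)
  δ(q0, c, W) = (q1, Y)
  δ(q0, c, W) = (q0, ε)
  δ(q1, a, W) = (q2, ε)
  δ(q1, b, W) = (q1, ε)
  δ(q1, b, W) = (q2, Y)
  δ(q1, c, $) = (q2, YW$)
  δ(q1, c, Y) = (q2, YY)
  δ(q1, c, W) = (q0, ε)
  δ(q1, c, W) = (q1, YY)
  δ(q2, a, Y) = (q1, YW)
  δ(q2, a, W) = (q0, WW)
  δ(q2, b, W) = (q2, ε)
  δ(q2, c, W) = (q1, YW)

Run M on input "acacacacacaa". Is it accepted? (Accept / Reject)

No computation consumes all input and empties the stack.

Reject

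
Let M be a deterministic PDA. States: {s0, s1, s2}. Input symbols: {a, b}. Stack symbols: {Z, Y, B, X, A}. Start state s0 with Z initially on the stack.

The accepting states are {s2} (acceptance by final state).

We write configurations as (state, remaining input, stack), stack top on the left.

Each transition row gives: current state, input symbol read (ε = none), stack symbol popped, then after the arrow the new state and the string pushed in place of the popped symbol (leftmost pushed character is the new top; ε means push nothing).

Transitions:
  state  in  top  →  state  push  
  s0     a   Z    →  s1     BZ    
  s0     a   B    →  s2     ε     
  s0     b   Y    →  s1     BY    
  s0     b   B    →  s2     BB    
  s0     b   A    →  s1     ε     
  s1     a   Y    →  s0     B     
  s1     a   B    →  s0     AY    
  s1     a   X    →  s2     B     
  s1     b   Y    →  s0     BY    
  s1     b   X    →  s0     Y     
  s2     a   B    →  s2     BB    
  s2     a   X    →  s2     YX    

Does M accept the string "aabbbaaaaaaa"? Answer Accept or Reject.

Accept

(s0, aabbbaaaaaaa, Z)
  read a, top Z: go to s1, push BZ → (s1, abbbaaaaaaa, BZ)
  read a, top B: go to s0, push AY → (s0, bbbaaaaaaa, AYZ)
  read b, top A: go to s1, push ε → (s1, bbaaaaaaa, YZ)
  read b, top Y: go to s0, push BY → (s0, baaaaaaa, BYZ)
  read b, top B: go to s2, push BB → (s2, aaaaaaa, BBYZ)
  read a, top B: go to s2, push BB → (s2, aaaaaa, BBBYZ)
  read a, top B: go to s2, push BB → (s2, aaaaa, BBBBYZ)
  read a, top B: go to s2, push BB → (s2, aaaa, BBBBBYZ)
  read a, top B: go to s2, push BB → (s2, aaa, BBBBBBYZ)
  read a, top B: go to s2, push BB → (s2, aa, BBBBBBBYZ)
  read a, top B: go to s2, push BB → (s2, a, BBBBBBBBYZ)
  read a, top B: go to s2, push BB → (s2, ε, BBBBBBBBBYZ)
All input consumed; state s2 ∈ F.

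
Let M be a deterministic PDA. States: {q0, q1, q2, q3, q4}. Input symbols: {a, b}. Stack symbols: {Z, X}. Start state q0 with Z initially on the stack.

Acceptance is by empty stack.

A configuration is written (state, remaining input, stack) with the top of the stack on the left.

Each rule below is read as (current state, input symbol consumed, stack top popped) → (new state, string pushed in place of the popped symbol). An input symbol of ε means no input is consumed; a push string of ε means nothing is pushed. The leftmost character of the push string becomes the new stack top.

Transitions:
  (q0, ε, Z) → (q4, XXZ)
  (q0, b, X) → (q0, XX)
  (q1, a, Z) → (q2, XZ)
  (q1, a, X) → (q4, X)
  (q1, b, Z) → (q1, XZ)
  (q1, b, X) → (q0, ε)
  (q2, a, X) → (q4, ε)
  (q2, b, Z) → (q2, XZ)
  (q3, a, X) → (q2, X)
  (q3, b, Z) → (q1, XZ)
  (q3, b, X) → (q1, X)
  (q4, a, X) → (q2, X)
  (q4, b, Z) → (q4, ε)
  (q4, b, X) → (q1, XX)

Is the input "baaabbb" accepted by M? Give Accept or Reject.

(q0, baaabbb, Z)
  ε-move, top Z: go to q4, push XXZ → (q4, baaabbb, XXZ)
  read b, top X: go to q1, push XX → (q1, aaabbb, XXXZ)
  read a, top X: go to q4, push X → (q4, aabbb, XXXZ)
  read a, top X: go to q2, push X → (q2, abbb, XXXZ)
  read a, top X: go to q4, push ε → (q4, bbb, XXZ)
  read b, top X: go to q1, push XX → (q1, bb, XXXZ)
  read b, top X: go to q0, push ε → (q0, b, XXZ)
  read b, top X: go to q0, push XX → (q0, ε, XXXZ)
All input consumed; stack is XXXZ, not empty, and no further ε-move applies.

Reject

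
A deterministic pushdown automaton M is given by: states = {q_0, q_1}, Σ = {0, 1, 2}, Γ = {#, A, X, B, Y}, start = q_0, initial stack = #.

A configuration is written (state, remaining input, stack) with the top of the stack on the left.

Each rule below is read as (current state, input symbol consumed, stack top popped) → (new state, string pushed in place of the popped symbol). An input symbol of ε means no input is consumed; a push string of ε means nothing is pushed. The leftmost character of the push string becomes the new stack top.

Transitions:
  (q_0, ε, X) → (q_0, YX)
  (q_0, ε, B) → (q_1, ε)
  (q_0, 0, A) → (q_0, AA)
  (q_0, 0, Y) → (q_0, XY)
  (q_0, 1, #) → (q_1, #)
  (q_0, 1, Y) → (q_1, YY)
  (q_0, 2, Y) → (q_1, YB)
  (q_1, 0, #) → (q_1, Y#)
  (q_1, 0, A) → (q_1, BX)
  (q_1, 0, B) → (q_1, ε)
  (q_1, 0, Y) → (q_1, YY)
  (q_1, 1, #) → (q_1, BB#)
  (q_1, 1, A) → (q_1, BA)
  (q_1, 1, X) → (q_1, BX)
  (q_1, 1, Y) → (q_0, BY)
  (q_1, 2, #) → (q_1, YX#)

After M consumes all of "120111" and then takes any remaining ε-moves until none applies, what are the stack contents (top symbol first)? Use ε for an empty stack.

(q_0, 120111, #) ⊢ (q_1, 20111, #) ⊢ (q_1, 0111, YX#) ⊢ (q_1, 111, YYX#) ⊢ (q_0, 11, BYYX#) ⊢ (q_1, 11, YYX#) ⊢ (q_0, 1, BYYX#) ⊢ (q_1, 1, YYX#) ⊢ (q_0, ε, BYYX#) ⊢ (q_1, ε, YYX#)
All input consumed in state q_1 with stack YYX#.

YYX#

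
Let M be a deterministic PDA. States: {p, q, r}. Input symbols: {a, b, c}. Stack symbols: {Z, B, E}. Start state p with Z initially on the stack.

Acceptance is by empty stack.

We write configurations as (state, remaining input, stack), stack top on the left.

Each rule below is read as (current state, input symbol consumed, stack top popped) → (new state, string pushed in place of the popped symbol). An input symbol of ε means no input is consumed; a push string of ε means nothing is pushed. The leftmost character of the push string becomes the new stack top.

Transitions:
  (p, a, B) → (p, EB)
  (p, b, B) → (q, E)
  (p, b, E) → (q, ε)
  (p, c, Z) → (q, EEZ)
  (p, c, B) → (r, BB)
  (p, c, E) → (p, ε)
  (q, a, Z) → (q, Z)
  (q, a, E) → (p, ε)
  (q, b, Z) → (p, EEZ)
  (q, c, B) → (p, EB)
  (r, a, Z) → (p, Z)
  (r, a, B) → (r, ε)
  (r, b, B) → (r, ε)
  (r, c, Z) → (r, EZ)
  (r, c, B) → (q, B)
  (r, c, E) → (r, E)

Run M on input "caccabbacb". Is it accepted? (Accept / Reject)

(p, caccabbacb, Z)
  read c, top Z: go to q, push EEZ → (q, accabbacb, EEZ)
  read a, top E: go to p, push ε → (p, ccabbacb, EZ)
  read c, top E: go to p, push ε → (p, cabbacb, Z)
  read c, top Z: go to q, push EEZ → (q, abbacb, EEZ)
  read a, top E: go to p, push ε → (p, bbacb, EZ)
  read b, top E: go to q, push ε → (q, bacb, Z)
  read b, top Z: go to p, push EEZ → (p, acb, EEZ)
No transition applies at (p, acb, EEZ); input not fully consumed.

Reject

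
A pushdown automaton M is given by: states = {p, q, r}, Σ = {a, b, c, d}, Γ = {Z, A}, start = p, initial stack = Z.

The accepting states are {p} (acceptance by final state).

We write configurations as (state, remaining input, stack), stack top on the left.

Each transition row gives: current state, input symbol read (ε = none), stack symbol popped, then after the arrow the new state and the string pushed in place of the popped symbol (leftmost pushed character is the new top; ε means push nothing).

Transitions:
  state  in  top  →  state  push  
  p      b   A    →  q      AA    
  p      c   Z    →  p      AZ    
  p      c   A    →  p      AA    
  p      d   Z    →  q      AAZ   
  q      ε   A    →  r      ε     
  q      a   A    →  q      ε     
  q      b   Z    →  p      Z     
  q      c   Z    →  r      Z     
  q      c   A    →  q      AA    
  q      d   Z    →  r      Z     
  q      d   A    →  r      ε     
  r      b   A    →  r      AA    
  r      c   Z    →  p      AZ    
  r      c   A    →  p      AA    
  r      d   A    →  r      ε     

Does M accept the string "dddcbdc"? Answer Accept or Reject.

One accepting computation: (p, dddcbdc, Z) ⊢ (q, ddcbdc, AAZ) ⊢ (r, dcbdc, AZ) ⊢ (r, cbdc, Z) ⊢ (p, bdc, AZ) ⊢ (q, dc, AAZ) ⊢ (r, c, AZ) ⊢ (p, ε, AAZ)
All input consumed and state p ∈ F.

Accept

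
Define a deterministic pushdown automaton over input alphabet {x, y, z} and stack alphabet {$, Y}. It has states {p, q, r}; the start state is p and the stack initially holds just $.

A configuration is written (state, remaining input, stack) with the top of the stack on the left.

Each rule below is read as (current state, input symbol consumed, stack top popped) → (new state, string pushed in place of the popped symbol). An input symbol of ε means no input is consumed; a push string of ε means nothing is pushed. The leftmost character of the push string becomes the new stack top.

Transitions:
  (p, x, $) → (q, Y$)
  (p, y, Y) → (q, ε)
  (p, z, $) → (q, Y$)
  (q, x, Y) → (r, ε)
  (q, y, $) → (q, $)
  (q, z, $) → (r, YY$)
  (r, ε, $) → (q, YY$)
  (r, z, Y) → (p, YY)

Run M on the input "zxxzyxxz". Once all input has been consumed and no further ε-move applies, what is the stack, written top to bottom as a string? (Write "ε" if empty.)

YY$

(p, zxxzyxxz, $) ⊢ (q, xxzyxxz, Y$) ⊢ (r, xzyxxz, $) ⊢ (q, xzyxxz, YY$) ⊢ (r, zyxxz, Y$) ⊢ (p, yxxz, YY$) ⊢ (q, xxz, Y$) ⊢ (r, xz, $) ⊢ (q, xz, YY$) ⊢ (r, z, Y$) ⊢ (p, ε, YY$)
All input consumed in state p with stack YY$.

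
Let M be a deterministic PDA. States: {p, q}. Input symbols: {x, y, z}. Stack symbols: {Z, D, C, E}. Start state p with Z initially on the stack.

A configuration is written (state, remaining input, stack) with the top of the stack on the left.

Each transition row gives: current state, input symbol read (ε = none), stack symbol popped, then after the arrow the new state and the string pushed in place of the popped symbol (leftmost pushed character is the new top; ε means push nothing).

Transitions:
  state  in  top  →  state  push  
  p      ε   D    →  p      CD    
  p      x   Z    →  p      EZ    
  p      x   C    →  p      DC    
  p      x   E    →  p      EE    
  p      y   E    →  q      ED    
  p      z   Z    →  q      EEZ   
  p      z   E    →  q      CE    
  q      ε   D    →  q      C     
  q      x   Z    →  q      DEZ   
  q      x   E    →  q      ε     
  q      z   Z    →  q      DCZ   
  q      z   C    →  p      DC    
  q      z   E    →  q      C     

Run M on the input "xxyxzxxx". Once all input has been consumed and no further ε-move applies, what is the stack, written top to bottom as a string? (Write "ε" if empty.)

CDCDCDCDCEZ

(p, xxyxzxxx, Z)
  read x, top Z: go to p, push EZ → (p, xyxzxxx, EZ)
  read x, top E: go to p, push EE → (p, yxzxxx, EEZ)
  read y, top E: go to q, push ED → (q, xzxxx, EDEZ)
  read x, top E: go to q, push ε → (q, zxxx, DEZ)
  ε-move, top D: go to q, push C → (q, zxxx, CEZ)
  read z, top C: go to p, push DC → (p, xxx, DCEZ)
  ε-move, top D: go to p, push CD → (p, xxx, CDCEZ)
  read x, top C: go to p, push DC → (p, xx, DCDCEZ)
  ε-move, top D: go to p, push CD → (p, xx, CDCDCEZ)
  read x, top C: go to p, push DC → (p, x, DCDCDCEZ)
  ε-move, top D: go to p, push CD → (p, x, CDCDCDCEZ)
  read x, top C: go to p, push DC → (p, ε, DCDCDCDCEZ)
  ε-move, top D: go to p, push CD → (p, ε, CDCDCDCDCEZ)
All input consumed in state p with stack CDCDCDCDCEZ.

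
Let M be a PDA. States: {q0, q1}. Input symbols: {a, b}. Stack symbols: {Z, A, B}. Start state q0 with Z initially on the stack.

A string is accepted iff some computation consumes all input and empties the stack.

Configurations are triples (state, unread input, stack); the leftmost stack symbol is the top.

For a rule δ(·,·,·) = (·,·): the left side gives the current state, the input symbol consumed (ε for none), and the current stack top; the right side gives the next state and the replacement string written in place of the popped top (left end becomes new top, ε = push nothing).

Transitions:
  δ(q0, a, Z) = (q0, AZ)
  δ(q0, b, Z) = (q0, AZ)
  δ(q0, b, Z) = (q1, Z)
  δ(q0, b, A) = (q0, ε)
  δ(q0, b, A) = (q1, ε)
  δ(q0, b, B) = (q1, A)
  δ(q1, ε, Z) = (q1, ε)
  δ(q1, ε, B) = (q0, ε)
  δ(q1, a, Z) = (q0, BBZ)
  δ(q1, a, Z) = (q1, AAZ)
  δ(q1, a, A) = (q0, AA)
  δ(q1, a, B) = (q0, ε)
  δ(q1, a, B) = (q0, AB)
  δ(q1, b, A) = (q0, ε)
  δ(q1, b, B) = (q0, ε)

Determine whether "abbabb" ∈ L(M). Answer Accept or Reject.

One accepting computation: (q0, abbabb, Z) ⊢ (q0, bbabb, AZ) ⊢ (q0, babb, Z) ⊢ (q1, abb, Z) ⊢ (q1, bb, AAZ) ⊢ (q0, b, AZ) ⊢ (q1, ε, Z) ⊢ (q1, ε, ε)
All input consumed and the stack is empty.

Accept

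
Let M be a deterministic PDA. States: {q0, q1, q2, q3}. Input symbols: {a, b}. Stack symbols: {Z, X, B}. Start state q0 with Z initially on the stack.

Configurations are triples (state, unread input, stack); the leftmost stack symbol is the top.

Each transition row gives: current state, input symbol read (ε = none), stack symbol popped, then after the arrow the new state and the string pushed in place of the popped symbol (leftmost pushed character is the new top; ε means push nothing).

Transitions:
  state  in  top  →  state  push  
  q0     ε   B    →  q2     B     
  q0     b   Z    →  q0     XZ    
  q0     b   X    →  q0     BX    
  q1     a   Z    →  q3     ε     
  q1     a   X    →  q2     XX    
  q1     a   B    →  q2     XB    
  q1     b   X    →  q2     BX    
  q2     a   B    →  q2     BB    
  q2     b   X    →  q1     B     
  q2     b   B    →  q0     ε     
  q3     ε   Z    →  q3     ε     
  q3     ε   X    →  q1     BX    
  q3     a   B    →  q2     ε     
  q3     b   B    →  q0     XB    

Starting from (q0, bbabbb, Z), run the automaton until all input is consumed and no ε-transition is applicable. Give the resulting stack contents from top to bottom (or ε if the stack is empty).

(q0, bbabbb, Z)
  read b, top Z: go to q0, push XZ → (q0, babbb, XZ)
  read b, top X: go to q0, push BX → (q0, abbb, BXZ)
  ε-move, top B: go to q2, push B → (q2, abbb, BXZ)
  read a, top B: go to q2, push BB → (q2, bbb, BBXZ)
  read b, top B: go to q0, push ε → (q0, bb, BXZ)
  ε-move, top B: go to q2, push B → (q2, bb, BXZ)
  read b, top B: go to q0, push ε → (q0, b, XZ)
  read b, top X: go to q0, push BX → (q0, ε, BXZ)
  ε-move, top B: go to q2, push B → (q2, ε, BXZ)
All input consumed in state q2 with stack BXZ.

BXZ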